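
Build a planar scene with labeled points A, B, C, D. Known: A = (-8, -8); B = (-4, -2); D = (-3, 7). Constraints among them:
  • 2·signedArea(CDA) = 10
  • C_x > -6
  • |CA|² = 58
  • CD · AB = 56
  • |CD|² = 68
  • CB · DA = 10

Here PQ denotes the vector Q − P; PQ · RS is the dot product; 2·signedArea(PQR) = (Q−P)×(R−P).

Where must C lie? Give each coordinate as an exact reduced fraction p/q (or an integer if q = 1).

C = (-5, -1)

1. C_x = -5  [CD · AB = 56 ∩ CB · DA = 10]
2. C_y = -1  [CD · AB = 56 ∩ CB · DA = 10]
   → C = (-5, -1)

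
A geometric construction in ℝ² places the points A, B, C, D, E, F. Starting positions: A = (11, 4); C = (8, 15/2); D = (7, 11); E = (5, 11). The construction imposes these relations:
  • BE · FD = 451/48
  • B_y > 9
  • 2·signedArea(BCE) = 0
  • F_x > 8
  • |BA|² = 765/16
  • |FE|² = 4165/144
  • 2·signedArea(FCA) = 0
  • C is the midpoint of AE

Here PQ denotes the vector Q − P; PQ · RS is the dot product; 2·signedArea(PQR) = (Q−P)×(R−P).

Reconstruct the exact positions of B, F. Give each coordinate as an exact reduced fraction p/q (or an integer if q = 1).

1. B_x = 13/2  [line -7/2·x + -3·y + 101/2 = 0 ∩ |BA|² = 765/16]
2. B_y = 37/4  [line -7/2·x + -3·y + 101/2 = 0 ∩ |BA|² = 765/16]
   → B = (13/2, 37/4)
3. F_x = 17/2  [2·signedArea(FCA) = 0 ∩ BE · FD = 451/48]
4. F_y = 83/12  [2·signedArea(FCA) = 0 ∩ BE · FD = 451/48]
   → F = (17/2, 83/12)

B = (13/2, 37/4)
F = (17/2, 83/12)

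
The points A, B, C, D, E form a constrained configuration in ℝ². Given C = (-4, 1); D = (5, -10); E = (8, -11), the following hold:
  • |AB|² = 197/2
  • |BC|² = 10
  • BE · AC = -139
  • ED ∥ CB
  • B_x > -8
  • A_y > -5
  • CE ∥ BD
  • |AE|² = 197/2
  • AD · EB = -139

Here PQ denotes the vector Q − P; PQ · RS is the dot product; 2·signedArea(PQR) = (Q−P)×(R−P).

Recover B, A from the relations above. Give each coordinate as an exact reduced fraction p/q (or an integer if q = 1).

1. B_x = -7  [CE ∥ BD ∩ ED ∥ CB]
2. B_y = 2  [CE ∥ BD ∩ ED ∥ CB]
   → B = (-7, 2)
3. A_x = 1/2  [line 15·x + -13·y + -66 = 0 ∩ |AB|² = 197/2]
4. A_y = -9/2  [line 15·x + -13·y + -66 = 0 ∩ |AB|² = 197/2]
   → A = (1/2, -9/2)

A = (1/2, -9/2)
B = (-7, 2)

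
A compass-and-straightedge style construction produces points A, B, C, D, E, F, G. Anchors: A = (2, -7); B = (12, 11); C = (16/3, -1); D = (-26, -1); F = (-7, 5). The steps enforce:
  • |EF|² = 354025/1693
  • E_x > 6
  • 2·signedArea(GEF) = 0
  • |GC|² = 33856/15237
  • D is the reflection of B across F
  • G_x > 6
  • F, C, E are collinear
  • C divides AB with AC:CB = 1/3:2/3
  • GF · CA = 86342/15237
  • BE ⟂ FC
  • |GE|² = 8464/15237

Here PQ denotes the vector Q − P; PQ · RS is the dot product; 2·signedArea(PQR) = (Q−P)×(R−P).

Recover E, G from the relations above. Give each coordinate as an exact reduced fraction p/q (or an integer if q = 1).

1. E_x = 10164/1693  [F, C, E are collinear ∩ BE ⟂ FC]
2. E_y = -2245/1693  [F, C, E are collinear ∩ BE ⟂ FC]
   → E = (10164/1693, -2245/1693)
3. G_x = 33896/5079  [2·signedArea(GEF) = 0 ∩ GF · CA = 86342/15237]
4. G_y = -2797/1693  [2·signedArea(GEF) = 0 ∩ GF · CA = 86342/15237]
   → G = (33896/5079, -2797/1693)

E = (10164/1693, -2245/1693)
G = (33896/5079, -2797/1693)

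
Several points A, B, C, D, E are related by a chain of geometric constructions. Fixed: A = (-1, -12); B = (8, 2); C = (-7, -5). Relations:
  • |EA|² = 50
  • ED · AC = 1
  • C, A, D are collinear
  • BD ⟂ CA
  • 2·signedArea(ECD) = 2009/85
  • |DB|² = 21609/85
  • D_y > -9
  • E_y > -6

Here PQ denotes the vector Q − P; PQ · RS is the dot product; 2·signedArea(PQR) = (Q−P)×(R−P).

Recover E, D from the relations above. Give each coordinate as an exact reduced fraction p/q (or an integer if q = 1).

D = (-349/85, -712/85)
E = (0, -5)

1. D_x = -349/85  [C, A, D are collinear ∩ BD ⟂ CA]
2. D_y = -712/85  [C, A, D are collinear ∩ BD ⟂ CA]
   → D = (-349/85, -712/85)
3. E_x = 0  [2·signedArea(ECD) = 2009/85 ∩ ED · AC = 1]
4. E_y = -5  [2·signedArea(ECD) = 2009/85 ∩ ED · AC = 1]
   → E = (0, -5)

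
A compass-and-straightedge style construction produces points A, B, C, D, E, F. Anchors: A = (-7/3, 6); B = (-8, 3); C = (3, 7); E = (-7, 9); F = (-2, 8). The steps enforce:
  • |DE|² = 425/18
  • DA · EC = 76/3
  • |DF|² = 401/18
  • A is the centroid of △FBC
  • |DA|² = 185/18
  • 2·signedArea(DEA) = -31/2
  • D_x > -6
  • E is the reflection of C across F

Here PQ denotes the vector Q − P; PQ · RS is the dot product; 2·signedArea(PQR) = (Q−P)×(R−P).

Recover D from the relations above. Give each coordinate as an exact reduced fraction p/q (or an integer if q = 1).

1. D_x = -31/6  [2·signedArea(DEA) = -31/2 ∩ DA · EC = 76/3]
2. D_y = 9/2  [2·signedArea(DEA) = -31/2 ∩ DA · EC = 76/3]
   → D = (-31/6, 9/2)

D = (-31/6, 9/2)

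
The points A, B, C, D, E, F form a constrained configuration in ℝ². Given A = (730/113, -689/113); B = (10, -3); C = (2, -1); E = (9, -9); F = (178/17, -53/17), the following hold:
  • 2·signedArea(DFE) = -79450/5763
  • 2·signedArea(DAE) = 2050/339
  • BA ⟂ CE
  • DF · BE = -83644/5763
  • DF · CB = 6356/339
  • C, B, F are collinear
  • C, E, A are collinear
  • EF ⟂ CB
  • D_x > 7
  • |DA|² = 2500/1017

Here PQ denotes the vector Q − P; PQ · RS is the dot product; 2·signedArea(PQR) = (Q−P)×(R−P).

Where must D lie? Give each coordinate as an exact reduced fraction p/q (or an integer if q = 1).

1. D_x = 2590/339  [2·signedArea(DAE) = 2050/339 ∩ 2·signedArea(DFE) = -79450/5763]
2. D_y = -1717/339  [2·signedArea(DAE) = 2050/339 ∩ 2·signedArea(DFE) = -79450/5763]
   → D = (2590/339, -1717/339)

D = (2590/339, -1717/339)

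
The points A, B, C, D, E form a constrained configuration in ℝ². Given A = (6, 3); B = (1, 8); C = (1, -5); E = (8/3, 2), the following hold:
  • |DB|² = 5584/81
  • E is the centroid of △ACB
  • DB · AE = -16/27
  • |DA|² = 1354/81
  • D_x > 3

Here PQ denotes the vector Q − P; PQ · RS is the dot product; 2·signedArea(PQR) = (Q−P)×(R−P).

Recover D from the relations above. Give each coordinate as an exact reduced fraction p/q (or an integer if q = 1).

D = (29/9, 0)

1. D_x = 29/9  [line 10/3·x + 1·y + -290/27 = 0 ∩ |DA|² = 1354/81]
2. D_y = 0  [line 10/3·x + 1·y + -290/27 = 0 ∩ |DA|² = 1354/81]
   → D = (29/9, 0)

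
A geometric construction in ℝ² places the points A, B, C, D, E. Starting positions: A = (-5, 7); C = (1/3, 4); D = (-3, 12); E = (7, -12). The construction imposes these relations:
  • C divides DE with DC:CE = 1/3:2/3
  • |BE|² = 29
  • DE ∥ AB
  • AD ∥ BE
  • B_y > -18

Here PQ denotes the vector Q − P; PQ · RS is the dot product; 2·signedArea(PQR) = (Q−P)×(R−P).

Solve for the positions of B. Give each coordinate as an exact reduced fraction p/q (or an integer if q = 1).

B = (5, -17)

1. B_x = 5  [AD ∥ BE ∩ DE ∥ AB]
2. B_y = -17  [AD ∥ BE ∩ DE ∥ AB]
   → B = (5, -17)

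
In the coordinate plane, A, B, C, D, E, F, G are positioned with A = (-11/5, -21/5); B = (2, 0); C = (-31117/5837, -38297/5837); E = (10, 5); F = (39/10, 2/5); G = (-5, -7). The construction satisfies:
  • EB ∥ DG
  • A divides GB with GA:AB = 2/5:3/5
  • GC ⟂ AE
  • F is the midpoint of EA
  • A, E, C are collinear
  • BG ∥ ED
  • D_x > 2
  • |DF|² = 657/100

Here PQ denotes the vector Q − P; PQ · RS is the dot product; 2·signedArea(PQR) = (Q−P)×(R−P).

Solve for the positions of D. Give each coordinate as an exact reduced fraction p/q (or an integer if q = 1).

1. D_x = 3  [EB ∥ DG ∩ BG ∥ ED]
2. D_y = -2  [EB ∥ DG ∩ BG ∥ ED]
   → D = (3, -2)

D = (3, -2)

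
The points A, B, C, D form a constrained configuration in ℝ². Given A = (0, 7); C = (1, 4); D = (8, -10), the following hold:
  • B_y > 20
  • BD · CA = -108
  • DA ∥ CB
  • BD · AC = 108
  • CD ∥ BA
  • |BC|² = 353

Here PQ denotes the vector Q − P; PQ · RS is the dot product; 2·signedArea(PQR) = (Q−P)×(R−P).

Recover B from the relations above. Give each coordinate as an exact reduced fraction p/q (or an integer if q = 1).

1. B_x = -7  [CD ∥ BA ∩ DA ∥ CB]
2. B_y = 21  [CD ∥ BA ∩ DA ∥ CB]
   → B = (-7, 21)

B = (-7, 21)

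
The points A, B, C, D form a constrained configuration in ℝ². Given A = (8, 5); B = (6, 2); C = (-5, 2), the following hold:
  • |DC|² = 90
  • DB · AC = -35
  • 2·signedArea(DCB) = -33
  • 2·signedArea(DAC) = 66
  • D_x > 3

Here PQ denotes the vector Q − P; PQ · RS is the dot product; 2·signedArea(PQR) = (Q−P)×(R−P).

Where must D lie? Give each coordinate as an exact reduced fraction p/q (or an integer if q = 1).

1. D_x = 4  [2·signedArea(DAC) = 66 ∩ DB · AC = -35]
2. D_y = -1  [2·signedArea(DAC) = 66 ∩ DB · AC = -35]
   → D = (4, -1)

D = (4, -1)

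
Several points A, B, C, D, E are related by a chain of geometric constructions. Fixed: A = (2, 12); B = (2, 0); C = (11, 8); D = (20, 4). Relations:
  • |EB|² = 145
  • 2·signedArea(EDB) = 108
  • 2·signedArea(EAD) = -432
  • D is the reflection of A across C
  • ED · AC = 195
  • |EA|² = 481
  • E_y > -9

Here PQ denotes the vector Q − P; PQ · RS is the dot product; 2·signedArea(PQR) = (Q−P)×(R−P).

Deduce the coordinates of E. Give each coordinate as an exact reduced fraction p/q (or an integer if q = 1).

E = (-7, -8)

1. E_x = -7  [2·signedArea(EDB) = 108 ∩ 2·signedArea(EAD) = -432]
2. E_y = -8  [2·signedArea(EDB) = 108 ∩ 2·signedArea(EAD) = -432]
   → E = (-7, -8)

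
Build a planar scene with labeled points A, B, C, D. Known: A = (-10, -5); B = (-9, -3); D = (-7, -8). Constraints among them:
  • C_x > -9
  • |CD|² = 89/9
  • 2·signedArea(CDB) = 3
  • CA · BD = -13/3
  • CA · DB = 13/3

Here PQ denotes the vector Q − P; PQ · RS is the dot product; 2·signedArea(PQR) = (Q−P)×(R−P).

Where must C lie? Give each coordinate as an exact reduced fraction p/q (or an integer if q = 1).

C = (-26/3, -16/3)

1. C_x = -26/3  [CA · BD = -13/3 ∩ 2·signedArea(CDB) = 3]
2. C_y = -16/3  [CA · BD = -13/3 ∩ 2·signedArea(CDB) = 3]
   → C = (-26/3, -16/3)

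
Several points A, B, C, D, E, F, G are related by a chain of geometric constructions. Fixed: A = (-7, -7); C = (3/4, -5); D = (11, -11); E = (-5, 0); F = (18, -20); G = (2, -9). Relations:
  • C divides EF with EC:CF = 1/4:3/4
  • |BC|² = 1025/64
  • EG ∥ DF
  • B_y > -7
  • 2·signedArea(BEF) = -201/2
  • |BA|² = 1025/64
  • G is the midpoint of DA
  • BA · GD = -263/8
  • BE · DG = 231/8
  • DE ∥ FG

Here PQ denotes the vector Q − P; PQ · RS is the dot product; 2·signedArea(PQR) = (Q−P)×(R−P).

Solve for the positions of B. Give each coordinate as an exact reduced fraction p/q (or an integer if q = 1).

1. B_x = -25/8  [BA · GD = -263/8 ∩ 2·signedArea(BEF) = -201/2]
2. B_y = -6  [BA · GD = -263/8 ∩ 2·signedArea(BEF) = -201/2]
   → B = (-25/8, -6)

B = (-25/8, -6)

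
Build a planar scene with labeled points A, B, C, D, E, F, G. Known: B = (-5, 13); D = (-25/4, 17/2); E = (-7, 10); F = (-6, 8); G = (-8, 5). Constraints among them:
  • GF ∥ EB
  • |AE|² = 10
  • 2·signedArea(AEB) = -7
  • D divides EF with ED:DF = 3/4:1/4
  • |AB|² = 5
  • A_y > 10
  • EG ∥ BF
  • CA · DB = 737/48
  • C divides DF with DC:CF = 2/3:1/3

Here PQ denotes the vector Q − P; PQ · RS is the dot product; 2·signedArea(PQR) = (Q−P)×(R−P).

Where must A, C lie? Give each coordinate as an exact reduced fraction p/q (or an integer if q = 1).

1. A_x = -4  [line -3·x + 2·y + -34 = 0 ∩ |AE|² = 10]
2. A_y = 11  [line -3·x + 2·y + -34 = 0 ∩ |AE|² = 10]
   → A = (-4, 11)
3. C_x = -73/12  [C divides DF with DC:CF = 2/3:1/3]
4. C_y = 49/6  [C divides DF with DC:CF = 2/3:1/3]
   → C = (-73/12, 49/6)

A = (-4, 11)
C = (-73/12, 49/6)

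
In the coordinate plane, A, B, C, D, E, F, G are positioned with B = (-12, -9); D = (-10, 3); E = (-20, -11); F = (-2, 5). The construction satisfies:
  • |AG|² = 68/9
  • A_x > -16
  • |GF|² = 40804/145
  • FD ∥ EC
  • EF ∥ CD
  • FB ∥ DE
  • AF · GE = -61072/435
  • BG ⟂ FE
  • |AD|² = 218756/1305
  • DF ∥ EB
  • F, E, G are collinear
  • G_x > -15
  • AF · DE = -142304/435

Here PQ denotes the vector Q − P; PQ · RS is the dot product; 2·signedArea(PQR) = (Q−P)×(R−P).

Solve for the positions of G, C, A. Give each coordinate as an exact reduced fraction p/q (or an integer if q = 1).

1. G_x = -2108/145  [F, E, G are collinear ∩ BG ⟂ FE]
2. G_y = -891/145  [F, E, G are collinear ∩ BG ⟂ FE]
   → G = (-2108/145, -891/145)
3. C_x = -28  [EF ∥ CD ∩ FD ∥ EC]
4. C_y = -13  [EF ∥ CD ∩ FD ∥ EC]
   → C = (-28, -13)
5. A_x = -6748/435  [AF · GE = -61072/435 ∩ AF · DE = -142304/435]
6. A_y = -3791/435  [AF · GE = -61072/435 ∩ AF · DE = -142304/435]
   → A = (-6748/435, -3791/435)

A = (-6748/435, -3791/435)
C = (-28, -13)
G = (-2108/145, -891/145)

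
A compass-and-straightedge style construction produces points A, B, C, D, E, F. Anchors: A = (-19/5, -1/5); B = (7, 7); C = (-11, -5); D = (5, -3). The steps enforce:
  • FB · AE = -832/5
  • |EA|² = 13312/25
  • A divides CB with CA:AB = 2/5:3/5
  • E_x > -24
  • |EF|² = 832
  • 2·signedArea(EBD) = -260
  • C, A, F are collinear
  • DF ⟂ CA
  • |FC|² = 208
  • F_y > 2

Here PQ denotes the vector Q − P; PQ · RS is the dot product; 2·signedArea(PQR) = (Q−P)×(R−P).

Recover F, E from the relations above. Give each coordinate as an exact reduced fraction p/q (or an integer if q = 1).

E = (-23, -13)
F = (1, 3)

1. F_x = 1  [C, A, F are collinear ∩ DF ⟂ CA]
2. F_y = 3  [C, A, F are collinear ∩ DF ⟂ CA]
   → F = (1, 3)
3. E_x = -23  [2·signedArea(EBD) = -260 ∩ FB · AE = -832/5]
4. E_y = -13  [2·signedArea(EBD) = -260 ∩ FB · AE = -832/5]
   → E = (-23, -13)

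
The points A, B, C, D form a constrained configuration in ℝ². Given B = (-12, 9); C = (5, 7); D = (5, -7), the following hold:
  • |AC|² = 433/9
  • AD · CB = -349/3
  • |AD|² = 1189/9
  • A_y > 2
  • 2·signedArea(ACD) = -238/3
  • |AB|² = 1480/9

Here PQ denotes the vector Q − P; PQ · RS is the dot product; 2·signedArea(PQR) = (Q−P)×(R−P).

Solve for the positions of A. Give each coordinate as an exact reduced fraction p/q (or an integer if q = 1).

1. A_x = -2/3  [2·signedArea(ACD) = -238/3 ∩ AD · CB = -349/3]
2. A_y = 3  [2·signedArea(ACD) = -238/3 ∩ AD · CB = -349/3]
   → A = (-2/3, 3)

A = (-2/3, 3)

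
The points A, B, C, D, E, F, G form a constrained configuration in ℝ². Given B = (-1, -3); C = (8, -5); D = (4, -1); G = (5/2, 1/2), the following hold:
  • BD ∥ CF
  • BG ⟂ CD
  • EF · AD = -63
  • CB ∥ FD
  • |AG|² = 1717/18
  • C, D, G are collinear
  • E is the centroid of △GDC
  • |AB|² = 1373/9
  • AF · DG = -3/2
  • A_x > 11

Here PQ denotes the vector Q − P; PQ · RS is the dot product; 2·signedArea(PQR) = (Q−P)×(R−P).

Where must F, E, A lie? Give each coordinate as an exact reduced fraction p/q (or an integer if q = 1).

1. F_x = 13  [CB ∥ FD ∩ BD ∥ CF]
2. F_y = -3  [CB ∥ FD ∩ BD ∥ CF]
   → F = (13, -3)
3. E_x = 29/6  [E is the centroid of △GDC]
4. E_y = -11/6  [E is the centroid of △GDC]
   → E = (29/6, -11/6)
5. A_x = 34/3  [AF · DG = -3/2 ∩ EF · AD = -63]
6. A_y = -11/3  [AF · DG = -3/2 ∩ EF · AD = -63]
   → A = (34/3, -11/3)

A = (34/3, -11/3)
E = (29/6, -11/6)
F = (13, -3)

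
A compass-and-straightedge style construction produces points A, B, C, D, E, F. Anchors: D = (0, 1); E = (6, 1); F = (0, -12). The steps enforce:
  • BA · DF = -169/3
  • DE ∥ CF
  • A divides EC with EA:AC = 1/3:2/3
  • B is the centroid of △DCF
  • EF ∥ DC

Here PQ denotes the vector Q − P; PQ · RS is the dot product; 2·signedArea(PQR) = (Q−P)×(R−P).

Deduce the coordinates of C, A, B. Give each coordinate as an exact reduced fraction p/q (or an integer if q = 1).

A = (2, -10/3)
B = (-2, -23/3)
C = (-6, -12)

1. C_x = -6  [DE ∥ CF ∩ EF ∥ DC]
2. C_y = -12  [DE ∥ CF ∩ EF ∥ DC]
   → C = (-6, -12)
3. A_x = 2  [A divides EC with EA:AC = 1/3:2/3]
4. A_y = -10/3  [A divides EC with EA:AC = 1/3:2/3]
   → A = (2, -10/3)
5. B_x = -2  [B is the centroid of △DCF]
6. B_y = -23/3  [B is the centroid of △DCF]
   → B = (-2, -23/3)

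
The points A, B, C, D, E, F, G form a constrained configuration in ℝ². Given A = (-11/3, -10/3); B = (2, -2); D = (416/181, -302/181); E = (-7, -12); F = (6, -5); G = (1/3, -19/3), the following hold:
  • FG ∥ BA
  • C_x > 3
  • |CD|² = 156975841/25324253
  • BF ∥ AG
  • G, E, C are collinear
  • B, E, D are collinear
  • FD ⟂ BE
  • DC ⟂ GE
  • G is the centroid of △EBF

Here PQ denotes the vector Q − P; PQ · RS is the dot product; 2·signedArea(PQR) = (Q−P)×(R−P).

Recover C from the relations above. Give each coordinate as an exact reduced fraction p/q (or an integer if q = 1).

1. C_x = 534561/139913  [G, E, C are collinear ∩ DC ⟂ GE]
2. C_y = -509084/139913  [G, E, C are collinear ∩ DC ⟂ GE]
   → C = (534561/139913, -509084/139913)

C = (534561/139913, -509084/139913)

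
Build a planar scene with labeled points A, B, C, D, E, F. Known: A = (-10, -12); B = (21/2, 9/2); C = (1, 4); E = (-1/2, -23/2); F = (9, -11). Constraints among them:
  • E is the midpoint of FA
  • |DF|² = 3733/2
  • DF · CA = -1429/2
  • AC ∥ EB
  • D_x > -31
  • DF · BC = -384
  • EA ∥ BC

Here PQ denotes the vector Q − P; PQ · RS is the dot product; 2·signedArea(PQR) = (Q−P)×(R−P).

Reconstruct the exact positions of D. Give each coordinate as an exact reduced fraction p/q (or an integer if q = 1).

D = (-61/2, -57/2)

1. D_x = -61/2  [DF · BC = -384 ∩ DF · CA = -1429/2]
2. D_y = -57/2  [DF · BC = -384 ∩ DF · CA = -1429/2]
   → D = (-61/2, -57/2)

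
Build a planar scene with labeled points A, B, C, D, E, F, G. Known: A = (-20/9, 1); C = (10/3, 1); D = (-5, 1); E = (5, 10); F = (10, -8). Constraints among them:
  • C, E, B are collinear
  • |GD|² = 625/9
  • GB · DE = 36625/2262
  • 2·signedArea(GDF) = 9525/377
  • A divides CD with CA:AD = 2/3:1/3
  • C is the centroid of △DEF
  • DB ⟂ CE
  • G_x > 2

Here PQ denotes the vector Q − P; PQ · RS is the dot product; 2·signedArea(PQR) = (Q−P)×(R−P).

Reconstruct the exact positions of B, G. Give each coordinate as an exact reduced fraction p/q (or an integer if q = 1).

B = (2305/754, -371/754)
G = (3145/1131, -748/377)

1. B_x = 2305/754  [C, E, B are collinear ∩ DB ⟂ CE]
2. B_y = -371/754  [C, E, B are collinear ∩ DB ⟂ CE]
   → B = (2305/754, -371/754)
3. G_x = 3145/1131  [2·signedArea(GDF) = 9525/377 ∩ GB · DE = 36625/2262]
4. G_y = -748/377  [2·signedArea(GDF) = 9525/377 ∩ GB · DE = 36625/2262]
   → G = (3145/1131, -748/377)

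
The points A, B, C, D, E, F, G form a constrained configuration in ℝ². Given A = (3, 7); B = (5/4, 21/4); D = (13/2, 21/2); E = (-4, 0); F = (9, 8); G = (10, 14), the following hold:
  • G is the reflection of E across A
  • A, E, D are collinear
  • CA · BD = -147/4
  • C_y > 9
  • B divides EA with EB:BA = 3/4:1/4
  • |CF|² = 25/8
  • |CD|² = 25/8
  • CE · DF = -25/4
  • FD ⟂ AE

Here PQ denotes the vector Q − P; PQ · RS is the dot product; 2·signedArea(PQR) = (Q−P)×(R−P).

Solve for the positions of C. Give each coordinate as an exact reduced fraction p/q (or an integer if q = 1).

1. C_x = 31/4  [CE · DF = -25/4 ∩ CA · BD = -147/4]
2. C_y = 37/4  [CE · DF = -25/4 ∩ CA · BD = -147/4]
   → C = (31/4, 37/4)

C = (31/4, 37/4)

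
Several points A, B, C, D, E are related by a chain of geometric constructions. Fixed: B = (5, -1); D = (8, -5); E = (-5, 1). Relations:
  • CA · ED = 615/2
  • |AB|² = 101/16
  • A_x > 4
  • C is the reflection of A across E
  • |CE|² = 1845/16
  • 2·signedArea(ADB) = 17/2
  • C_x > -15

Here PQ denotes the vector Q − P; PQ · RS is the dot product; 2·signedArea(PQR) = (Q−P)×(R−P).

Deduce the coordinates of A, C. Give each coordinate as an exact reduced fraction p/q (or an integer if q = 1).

A = (19/4, -7/2)
C = (-59/4, 11/2)

1. A_x = 19/4  [line -4·x + -3·y + 17/2 = 0 ∩ |AB|² = 101/16]
2. A_y = -7/2  [line -4·x + -3·y + 17/2 = 0 ∩ |AB|² = 101/16]
   → A = (19/4, -7/2)
3. C_x = -59/4  [C is the reflection of A across E]
4. C_y = 11/2  [C is the reflection of A across E]
   → C = (-59/4, 11/2)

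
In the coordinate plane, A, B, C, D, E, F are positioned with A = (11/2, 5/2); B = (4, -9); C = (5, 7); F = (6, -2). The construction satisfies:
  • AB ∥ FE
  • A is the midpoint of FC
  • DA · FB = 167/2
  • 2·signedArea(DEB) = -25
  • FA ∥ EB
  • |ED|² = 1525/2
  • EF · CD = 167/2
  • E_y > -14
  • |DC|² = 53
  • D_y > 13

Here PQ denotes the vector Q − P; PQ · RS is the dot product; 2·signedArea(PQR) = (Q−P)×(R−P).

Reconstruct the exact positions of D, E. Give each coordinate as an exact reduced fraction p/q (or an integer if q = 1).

1. D_x = 7  [line 2·x + 7·y + -112 = 0 ∩ |DC|² = 53]
2. D_y = 14  [line 2·x + 7·y + -112 = 0 ∩ |DC|² = 53]
   → D = (7, 14)
3. E_x = 9/2  [FA ∥ EB ∩ AB ∥ FE]
4. E_y = -27/2  [FA ∥ EB ∩ AB ∥ FE]
   → E = (9/2, -27/2)

D = (7, 14)
E = (9/2, -27/2)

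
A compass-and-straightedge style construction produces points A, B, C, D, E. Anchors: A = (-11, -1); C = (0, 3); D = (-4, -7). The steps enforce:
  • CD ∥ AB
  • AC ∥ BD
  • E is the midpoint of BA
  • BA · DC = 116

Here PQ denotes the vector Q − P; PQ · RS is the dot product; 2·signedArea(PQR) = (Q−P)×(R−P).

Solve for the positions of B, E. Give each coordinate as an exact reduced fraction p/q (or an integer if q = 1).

1. B_x = -15  [AC ∥ BD ∩ CD ∥ AB]
2. B_y = -11  [AC ∥ BD ∩ CD ∥ AB]
   → B = (-15, -11)
3. E_x = -13  [E is the midpoint of BA]
4. E_y = -6  [E is the midpoint of BA]
   → E = (-13, -6)

B = (-15, -11)
E = (-13, -6)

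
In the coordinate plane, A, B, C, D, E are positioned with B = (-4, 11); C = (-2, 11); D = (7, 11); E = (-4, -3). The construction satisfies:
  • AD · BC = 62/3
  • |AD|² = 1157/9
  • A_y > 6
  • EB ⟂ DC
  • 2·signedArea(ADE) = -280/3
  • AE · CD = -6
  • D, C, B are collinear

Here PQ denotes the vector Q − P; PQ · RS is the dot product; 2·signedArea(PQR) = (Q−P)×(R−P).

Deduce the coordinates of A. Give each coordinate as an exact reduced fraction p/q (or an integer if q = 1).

A = (-10/3, 19/3)

1. A_x = -10/3  [2·signedArea(ADE) = -280/3 ∩ AD · BC = 62/3]
2. A_y = 19/3  [2·signedArea(ADE) = -280/3 ∩ AD · BC = 62/3]
   → A = (-10/3, 19/3)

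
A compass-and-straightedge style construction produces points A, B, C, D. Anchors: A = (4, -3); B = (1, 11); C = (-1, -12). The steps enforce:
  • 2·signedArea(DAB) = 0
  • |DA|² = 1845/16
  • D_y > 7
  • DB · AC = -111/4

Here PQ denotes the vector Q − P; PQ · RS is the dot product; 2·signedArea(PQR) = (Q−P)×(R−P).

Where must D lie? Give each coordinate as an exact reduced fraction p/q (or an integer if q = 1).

1. D_x = 7/4  [2·signedArea(DAB) = 0 ∩ DB · AC = -111/4]
2. D_y = 15/2  [2·signedArea(DAB) = 0 ∩ DB · AC = -111/4]
   → D = (7/4, 15/2)

D = (7/4, 15/2)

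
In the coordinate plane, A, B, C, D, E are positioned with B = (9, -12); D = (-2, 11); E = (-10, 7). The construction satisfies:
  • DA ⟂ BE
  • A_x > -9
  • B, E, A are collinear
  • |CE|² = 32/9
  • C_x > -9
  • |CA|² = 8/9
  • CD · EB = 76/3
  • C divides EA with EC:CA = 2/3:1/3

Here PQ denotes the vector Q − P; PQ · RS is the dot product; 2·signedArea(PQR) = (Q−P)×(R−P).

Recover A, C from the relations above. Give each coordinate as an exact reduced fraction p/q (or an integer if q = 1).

A = (-8, 5)
C = (-26/3, 17/3)

1. A_x = -8  [B, E, A are collinear ∩ DA ⟂ BE]
2. A_y = 5  [B, E, A are collinear ∩ DA ⟂ BE]
   → A = (-8, 5)
3. C_x = -26/3  [C divides EA with EC:CA = 2/3:1/3]
4. C_y = 17/3  [C divides EA with EC:CA = 2/3:1/3]
   → C = (-26/3, 17/3)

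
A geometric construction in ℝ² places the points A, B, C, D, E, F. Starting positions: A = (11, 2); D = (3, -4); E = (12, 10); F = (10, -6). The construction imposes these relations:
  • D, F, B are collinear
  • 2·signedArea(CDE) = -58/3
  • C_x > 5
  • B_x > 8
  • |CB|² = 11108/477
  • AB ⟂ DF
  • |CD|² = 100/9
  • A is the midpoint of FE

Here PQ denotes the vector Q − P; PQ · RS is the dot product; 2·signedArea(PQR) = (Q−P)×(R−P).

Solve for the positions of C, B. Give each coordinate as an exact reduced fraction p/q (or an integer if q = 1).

1. C_x = 17/3  [line -14·x + 9·y + 292/3 = 0 ∩ |CD|² = 100/9]
2. C_y = -2  [line -14·x + 9·y + 292/3 = 0 ∩ |CD|² = 100/9]
   → C = (17/3, -2)
3. B_x = 467/53  [D, F, B are collinear ∩ AB ⟂ DF]
4. B_y = -300/53  [D, F, B are collinear ∩ AB ⟂ DF]
   → B = (467/53, -300/53)

B = (467/53, -300/53)
C = (17/3, -2)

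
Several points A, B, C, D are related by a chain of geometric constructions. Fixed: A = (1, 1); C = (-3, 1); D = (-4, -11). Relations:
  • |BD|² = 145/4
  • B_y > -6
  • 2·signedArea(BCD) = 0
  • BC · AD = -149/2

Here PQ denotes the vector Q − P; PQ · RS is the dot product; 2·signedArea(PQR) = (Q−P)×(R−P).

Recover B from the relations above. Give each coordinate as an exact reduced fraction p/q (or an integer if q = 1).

B = (-7/2, -5)

1. B_x = -7/2  [2·signedArea(BCD) = 0 ∩ BC · AD = -149/2]
2. B_y = -5  [2·signedArea(BCD) = 0 ∩ BC · AD = -149/2]
   → B = (-7/2, -5)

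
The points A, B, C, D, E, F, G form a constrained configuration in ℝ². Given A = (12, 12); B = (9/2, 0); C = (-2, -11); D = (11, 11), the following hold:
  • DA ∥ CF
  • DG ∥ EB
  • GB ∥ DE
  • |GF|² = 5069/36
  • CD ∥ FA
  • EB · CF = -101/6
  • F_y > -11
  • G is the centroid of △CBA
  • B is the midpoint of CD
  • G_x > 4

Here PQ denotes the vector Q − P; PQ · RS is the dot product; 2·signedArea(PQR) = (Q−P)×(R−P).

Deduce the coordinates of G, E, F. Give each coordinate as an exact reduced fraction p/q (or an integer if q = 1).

1. G_x = 29/6  [G is the centroid of △CBA]
2. G_y = 1/3  [G is the centroid of △CBA]
   → G = (29/6, 1/3)
3. E_x = 32/3  [DG ∥ EB ∩ GB ∥ DE]
4. E_y = 32/3  [DG ∥ EB ∩ GB ∥ DE]
   → E = (32/3, 32/3)
5. F_x = -1  [CD ∥ FA ∩ DA ∥ CF]
6. F_y = -10  [CD ∥ FA ∩ DA ∥ CF]
   → F = (-1, -10)

E = (32/3, 32/3)
F = (-1, -10)
G = (29/6, 1/3)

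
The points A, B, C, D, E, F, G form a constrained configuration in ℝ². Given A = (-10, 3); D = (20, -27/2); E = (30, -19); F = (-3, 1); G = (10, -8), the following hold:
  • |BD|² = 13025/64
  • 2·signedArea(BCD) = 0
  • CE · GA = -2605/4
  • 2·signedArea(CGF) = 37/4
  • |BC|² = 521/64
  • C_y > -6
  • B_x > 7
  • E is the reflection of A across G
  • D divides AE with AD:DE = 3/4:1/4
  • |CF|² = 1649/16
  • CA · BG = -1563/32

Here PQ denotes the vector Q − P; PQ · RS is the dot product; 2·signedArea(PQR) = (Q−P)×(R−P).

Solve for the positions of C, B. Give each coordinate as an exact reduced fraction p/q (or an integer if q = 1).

1. C_x = 5  [CE · GA = -2605/4 ∩ 2·signedArea(CGF) = 37/4]
2. C_y = -21/4  [CE · GA = -2605/4 ∩ 2·signedArea(CGF) = 37/4]
   → C = (5, -21/4)
3. B_x = 15/2  [CA · BG = -1563/32 ∩ 2·signedArea(BCD) = 0]
4. B_y = -53/8  [CA · BG = -1563/32 ∩ 2·signedArea(BCD) = 0]
   → B = (15/2, -53/8)

B = (15/2, -53/8)
C = (5, -21/4)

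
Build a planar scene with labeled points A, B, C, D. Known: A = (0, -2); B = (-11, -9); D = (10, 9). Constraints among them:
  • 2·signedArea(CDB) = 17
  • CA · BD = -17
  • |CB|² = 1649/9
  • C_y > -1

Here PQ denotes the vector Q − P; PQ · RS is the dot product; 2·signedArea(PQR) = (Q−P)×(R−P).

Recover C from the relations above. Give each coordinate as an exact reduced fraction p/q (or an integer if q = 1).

C = (-1/3, -2/3)

1. C_x = -1/3  [2·signedArea(CDB) = 17 ∩ CA · BD = -17]
2. C_y = -2/3  [2·signedArea(CDB) = 17 ∩ CA · BD = -17]
   → C = (-1/3, -2/3)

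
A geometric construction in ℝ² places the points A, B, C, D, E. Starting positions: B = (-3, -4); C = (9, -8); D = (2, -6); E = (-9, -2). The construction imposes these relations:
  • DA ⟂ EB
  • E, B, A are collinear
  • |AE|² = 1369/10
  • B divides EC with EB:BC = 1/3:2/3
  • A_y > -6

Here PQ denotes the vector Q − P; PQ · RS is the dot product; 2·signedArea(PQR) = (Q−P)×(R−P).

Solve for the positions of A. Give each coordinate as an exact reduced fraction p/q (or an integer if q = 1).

1. A_x = 21/10  [E, B, A are collinear ∩ DA ⟂ EB]
2. A_y = -57/10  [E, B, A are collinear ∩ DA ⟂ EB]
   → A = (21/10, -57/10)

A = (21/10, -57/10)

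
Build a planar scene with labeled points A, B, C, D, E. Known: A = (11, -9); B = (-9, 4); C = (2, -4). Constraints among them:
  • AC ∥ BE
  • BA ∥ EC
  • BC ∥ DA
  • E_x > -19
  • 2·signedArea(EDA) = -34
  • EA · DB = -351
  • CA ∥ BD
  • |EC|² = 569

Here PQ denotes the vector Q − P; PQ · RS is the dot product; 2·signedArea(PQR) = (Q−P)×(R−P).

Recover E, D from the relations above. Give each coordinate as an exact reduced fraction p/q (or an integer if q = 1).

D = (0, -1)
E = (-18, 9)

1. E_x = -18  [BA ∥ EC ∩ AC ∥ BE]
2. E_y = 9  [BA ∥ EC ∩ AC ∥ BE]
   → E = (-18, 9)
3. D_x = 0  [BC ∥ DA ∩ CA ∥ BD]
4. D_y = -1  [BC ∥ DA ∩ CA ∥ BD]
   → D = (0, -1)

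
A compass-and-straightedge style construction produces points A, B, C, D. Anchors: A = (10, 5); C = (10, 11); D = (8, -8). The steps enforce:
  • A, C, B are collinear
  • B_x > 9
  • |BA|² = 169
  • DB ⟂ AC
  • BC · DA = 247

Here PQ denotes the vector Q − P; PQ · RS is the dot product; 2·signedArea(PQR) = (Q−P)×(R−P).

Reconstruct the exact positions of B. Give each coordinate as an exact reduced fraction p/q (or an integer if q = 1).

B = (10, -8)

1. B_x = 10  [A, C, B are collinear ∩ DB ⟂ AC]
2. B_y = -8  [A, C, B are collinear ∩ DB ⟂ AC]
   → B = (10, -8)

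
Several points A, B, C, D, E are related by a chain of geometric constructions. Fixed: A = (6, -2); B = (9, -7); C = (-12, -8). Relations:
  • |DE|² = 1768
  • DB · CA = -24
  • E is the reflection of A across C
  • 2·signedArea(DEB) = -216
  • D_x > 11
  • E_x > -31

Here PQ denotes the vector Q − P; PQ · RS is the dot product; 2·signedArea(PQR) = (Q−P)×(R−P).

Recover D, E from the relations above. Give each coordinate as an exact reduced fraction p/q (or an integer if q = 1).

D = (12, -12)
E = (-30, -14)

1. E_x = -30  [E is the reflection of A across C]
2. E_y = -14  [E is the reflection of A across C]
   → E = (-30, -14)
3. D_x = 12  [DB · CA = -24 ∩ 2·signedArea(DEB) = -216]
4. D_y = -12  [DB · CA = -24 ∩ 2·signedArea(DEB) = -216]
   → D = (12, -12)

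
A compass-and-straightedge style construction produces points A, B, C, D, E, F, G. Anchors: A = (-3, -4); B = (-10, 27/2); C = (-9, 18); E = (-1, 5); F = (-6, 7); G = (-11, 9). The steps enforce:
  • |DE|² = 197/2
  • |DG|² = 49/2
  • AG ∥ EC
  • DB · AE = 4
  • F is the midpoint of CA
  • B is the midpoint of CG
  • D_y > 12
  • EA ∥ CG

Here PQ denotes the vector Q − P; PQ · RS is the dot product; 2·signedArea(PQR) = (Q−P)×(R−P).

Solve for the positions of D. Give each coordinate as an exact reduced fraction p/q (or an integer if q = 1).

D = (-15/2, 25/2)

1. D_x = -15/2  [line -2·x + -9·y + 195/2 = 0 ∩ |DE|² = 197/2]
2. D_y = 25/2  [line -2·x + -9·y + 195/2 = 0 ∩ |DE|² = 197/2]
   → D = (-15/2, 25/2)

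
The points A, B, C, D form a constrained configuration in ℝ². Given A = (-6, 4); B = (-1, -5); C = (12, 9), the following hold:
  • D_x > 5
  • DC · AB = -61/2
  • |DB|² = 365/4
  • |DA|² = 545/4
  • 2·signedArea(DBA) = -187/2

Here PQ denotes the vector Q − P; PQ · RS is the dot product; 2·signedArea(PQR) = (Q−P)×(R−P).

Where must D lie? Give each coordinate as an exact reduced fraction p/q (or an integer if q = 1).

D = (11/2, 2)

1. D_x = 11/2  [DC · AB = -61/2 ∩ 2·signedArea(DBA) = -187/2]
2. D_y = 2  [DC · AB = -61/2 ∩ 2·signedArea(DBA) = -187/2]
   → D = (11/2, 2)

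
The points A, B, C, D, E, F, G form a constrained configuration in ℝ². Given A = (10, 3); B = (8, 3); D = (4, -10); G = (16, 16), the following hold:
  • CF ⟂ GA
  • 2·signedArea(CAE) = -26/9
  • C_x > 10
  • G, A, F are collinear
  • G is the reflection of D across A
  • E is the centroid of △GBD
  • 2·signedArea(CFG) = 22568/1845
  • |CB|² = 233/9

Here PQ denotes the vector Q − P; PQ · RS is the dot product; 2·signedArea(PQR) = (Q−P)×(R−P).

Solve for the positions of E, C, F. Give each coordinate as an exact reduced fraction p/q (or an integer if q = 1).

C = (32/3, 22/3)
E = (28/3, 3)
F = (2412/205, 4198/615)

1. E_x = 28/3  [E is the centroid of △GBD]
2. E_y = 3  [E is the centroid of △GBD]
   → E = (28/3, 3)
3. C_y = 22/3  [2·signedArea(CAE) = -26/9]
4. C_x = 32/3  [|CB|² = 233/9]
   → C = (32/3, 22/3)
5. F_x = 2412/205  [G, A, F are collinear ∩ CF ⟂ GA]
6. F_y = 4198/615  [G, A, F are collinear ∩ CF ⟂ GA]
   → F = (2412/205, 4198/615)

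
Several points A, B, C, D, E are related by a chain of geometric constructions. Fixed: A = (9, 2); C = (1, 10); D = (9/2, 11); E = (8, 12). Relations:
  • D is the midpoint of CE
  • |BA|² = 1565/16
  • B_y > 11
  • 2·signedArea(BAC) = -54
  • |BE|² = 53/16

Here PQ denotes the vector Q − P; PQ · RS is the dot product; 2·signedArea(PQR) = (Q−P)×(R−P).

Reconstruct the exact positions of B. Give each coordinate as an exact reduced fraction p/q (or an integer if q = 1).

B = (25/4, 23/2)

1. B_x = 25/4  [line -8·x + -8·y + 142 = 0 ∩ |BE|² = 53/16]
2. B_y = 23/2  [line -8·x + -8·y + 142 = 0 ∩ |BE|² = 53/16]
   → B = (25/4, 23/2)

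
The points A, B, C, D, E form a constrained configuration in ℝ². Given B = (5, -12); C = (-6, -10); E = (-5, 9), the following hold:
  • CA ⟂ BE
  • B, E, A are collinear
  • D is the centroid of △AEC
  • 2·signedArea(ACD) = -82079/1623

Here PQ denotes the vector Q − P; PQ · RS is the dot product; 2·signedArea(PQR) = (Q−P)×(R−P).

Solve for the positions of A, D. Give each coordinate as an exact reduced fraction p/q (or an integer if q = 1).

1. A_x = 1185/541  [B, E, A are collinear ∩ CA ⟂ BE]
2. A_y = -3300/541  [B, E, A are collinear ∩ CA ⟂ BE]
   → A = (1185/541, -3300/541)
3. D_x = -4766/1623  [D is the centroid of △AEC]
4. D_y = -3841/1623  [D is the centroid of △AEC]
   → D = (-4766/1623, -3841/1623)

A = (1185/541, -3300/541)
D = (-4766/1623, -3841/1623)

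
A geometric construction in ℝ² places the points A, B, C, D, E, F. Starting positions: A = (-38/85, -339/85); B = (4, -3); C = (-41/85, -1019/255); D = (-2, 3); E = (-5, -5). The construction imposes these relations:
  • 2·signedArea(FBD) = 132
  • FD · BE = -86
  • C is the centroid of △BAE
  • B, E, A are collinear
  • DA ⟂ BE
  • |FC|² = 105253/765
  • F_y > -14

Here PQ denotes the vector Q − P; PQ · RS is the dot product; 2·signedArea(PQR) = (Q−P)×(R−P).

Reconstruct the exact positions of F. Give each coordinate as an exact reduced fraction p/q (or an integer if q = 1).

1. F_x = -8  [2·signedArea(FBD) = 132 ∩ FD · BE = -86]
2. F_y = -13  [2·signedArea(FBD) = 132 ∩ FD · BE = -86]
   → F = (-8, -13)

F = (-8, -13)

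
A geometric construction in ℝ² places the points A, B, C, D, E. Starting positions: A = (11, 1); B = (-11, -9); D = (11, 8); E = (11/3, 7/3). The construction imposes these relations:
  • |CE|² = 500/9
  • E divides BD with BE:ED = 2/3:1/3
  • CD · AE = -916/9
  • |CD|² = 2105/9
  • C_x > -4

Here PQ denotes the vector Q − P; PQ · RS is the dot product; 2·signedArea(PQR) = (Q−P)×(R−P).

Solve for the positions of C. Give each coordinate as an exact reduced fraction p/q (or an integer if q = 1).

1. C_x = -11/3  [line 22/3·x + -4/3·y + 286/9 = 0 ∩ |CE|² = 500/9]
2. C_y = 11/3  [line 22/3·x + -4/3·y + 286/9 = 0 ∩ |CE|² = 500/9]
   → C = (-11/3, 11/3)

C = (-11/3, 11/3)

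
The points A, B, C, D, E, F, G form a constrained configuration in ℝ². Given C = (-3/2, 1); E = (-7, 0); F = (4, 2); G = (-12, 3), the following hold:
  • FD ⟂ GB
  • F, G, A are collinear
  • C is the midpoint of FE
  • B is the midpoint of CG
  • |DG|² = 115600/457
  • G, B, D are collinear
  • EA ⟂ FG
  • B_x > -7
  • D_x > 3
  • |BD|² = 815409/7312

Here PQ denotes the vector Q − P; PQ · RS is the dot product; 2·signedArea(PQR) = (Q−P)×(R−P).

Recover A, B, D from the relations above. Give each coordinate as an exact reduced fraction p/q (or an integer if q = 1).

1. A_x = -1756/257  [F, G, A are collinear ∩ EA ⟂ FG]
2. A_y = 688/257  [F, G, A are collinear ∩ EA ⟂ FG]
   → A = (-1756/257, 688/257)
3. B_x = -27/4  [B is the midpoint of CG]
4. B_y = 2  [B is the midpoint of CG]
   → B = (-27/4, 2)
5. D_x = 1656/457  [G, B, D are collinear ∩ FD ⟂ GB]
6. D_y = 11/457  [G, B, D are collinear ∩ FD ⟂ GB]
   → D = (1656/457, 11/457)

A = (-1756/257, 688/257)
B = (-27/4, 2)
D = (1656/457, 11/457)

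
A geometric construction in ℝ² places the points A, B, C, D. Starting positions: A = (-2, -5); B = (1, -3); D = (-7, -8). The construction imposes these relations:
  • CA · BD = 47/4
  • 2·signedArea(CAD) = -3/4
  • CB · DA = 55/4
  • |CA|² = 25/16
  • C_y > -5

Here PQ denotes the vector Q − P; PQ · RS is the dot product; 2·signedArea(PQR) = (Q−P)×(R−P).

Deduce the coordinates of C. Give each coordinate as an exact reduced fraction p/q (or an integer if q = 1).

1. C_x = -1  [2·signedArea(CAD) = -3/4 ∩ CA · BD = 47/4]
2. C_y = -17/4  [2·signedArea(CAD) = -3/4 ∩ CA · BD = 47/4]
   → C = (-1, -17/4)

C = (-1, -17/4)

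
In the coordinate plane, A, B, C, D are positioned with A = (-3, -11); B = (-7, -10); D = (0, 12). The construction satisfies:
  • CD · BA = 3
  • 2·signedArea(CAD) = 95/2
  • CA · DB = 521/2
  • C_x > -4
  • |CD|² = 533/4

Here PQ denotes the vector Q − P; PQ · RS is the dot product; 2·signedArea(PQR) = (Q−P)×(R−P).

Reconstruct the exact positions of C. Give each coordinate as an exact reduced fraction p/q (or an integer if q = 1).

1. C_x = -7/2  [CA · DB = 521/2 ∩ 2·signedArea(CAD) = 95/2]
2. C_y = 1  [CA · DB = 521/2 ∩ 2·signedArea(CAD) = 95/2]
   → C = (-7/2, 1)

C = (-7/2, 1)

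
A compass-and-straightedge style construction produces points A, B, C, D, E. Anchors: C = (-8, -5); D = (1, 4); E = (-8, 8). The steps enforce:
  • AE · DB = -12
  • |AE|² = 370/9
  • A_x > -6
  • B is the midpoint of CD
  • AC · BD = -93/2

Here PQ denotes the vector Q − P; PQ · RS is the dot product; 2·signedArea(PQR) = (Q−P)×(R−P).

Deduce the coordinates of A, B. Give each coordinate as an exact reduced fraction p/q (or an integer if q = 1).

A = (-5, 7/3)
B = (-7/2, -1/2)

1. B_x = -7/2  [B is the midpoint of CD]
2. B_y = -1/2  [B is the midpoint of CD]
   → B = (-7/2, -1/2)
3. A_x = -5  [line 9/2·x + 9/2·y + 12 = 0 ∩ |AE|² = 370/9]
4. A_y = 7/3  [line 9/2·x + 9/2·y + 12 = 0 ∩ |AE|² = 370/9]
   → A = (-5, 7/3)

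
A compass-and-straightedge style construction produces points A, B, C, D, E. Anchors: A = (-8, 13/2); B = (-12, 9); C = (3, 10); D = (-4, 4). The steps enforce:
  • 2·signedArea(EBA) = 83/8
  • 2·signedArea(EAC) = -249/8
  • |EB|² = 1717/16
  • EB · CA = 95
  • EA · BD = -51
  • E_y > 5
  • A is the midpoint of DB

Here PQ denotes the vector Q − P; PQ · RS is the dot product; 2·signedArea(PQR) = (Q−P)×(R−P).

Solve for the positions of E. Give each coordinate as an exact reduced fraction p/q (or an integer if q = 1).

1. E_x = -9/4  [EA · BD = -51 ∩ 2·signedArea(EBA) = 83/8]
2. E_y = 11/2  [EA · BD = -51 ∩ 2·signedArea(EBA) = 83/8]
   → E = (-9/4, 11/2)

E = (-9/4, 11/2)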